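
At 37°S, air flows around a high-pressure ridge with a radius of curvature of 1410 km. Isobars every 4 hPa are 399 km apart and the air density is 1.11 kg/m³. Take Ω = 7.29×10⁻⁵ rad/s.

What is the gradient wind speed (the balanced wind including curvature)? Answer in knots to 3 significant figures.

22.0 knots

Coriolis parameter at 37°S:
f = 2Ω sin φ = 2 × 7.29×10⁻⁵ × sin 37° = 8.77×10⁻⁵ s⁻¹
Pressure gradient: |∂P/∂n| = 400 Pa / 399000 m = 1.00×10⁻³ Pa/m
Geostrophic speed: V_g = |∂P/∂n|/(fρ) = 1.00×10⁻³/(8.77×10⁻⁵ × 1.11) = 10.3 m/s
Around a high, pressure-gradient force acts outward with centrifugal, so Coriolis balances both:
fV = (1/ρ)|∂P/∂n| + V²/R  →  V² − fR·V + fR·V_g = 0
With fR = 8.77×10⁻⁵ × 1410×10³ m = 124 m/s:
V = [fR − √((fR)² − 4 fR V_g)]/2 = [124 − √(124² − 4×124×10.3)]/2 = 11.3 m/s
Supergeostrophic (V > V_g = 10.3 m/s), as expected around a high.
Converting: 11.3 m/s × 1.944 = 22.0 knots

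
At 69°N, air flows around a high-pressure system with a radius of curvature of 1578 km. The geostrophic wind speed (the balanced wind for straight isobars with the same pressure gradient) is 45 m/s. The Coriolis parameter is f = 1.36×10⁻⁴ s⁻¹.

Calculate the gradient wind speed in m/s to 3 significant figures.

64.2 m/s

Around a high, pressure-gradient force acts outward with centrifugal, so Coriolis balances both:
fV = (1/ρ)|∂P/∂n| + V²/R  →  V² − fR·V + fR·V_g = 0
With fR = 1.36×10⁻⁴ × 1578×10³ m = 215 m/s:
V = [fR − √((fR)² − 4 fR V_g)]/2 = [215 − √(215² − 4×215×45)]/2 = 64.2 m/s
Supergeostrophic (V > V_g = 45 m/s), as expected around a high.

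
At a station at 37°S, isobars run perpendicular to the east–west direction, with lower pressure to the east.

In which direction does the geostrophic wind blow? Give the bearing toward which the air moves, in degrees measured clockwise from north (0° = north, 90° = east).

The pressure-gradient force points toward the east (bearing 090°).
Geostrophic balance: in the Southern Hemisphere the Coriolis force deflects motion to the left, so the geostrophic wind blows 90° to the left of the pressure-gradient force (low pressure on the right).
Rotating 090° by 90° counterclockwise gives 000° — the wind blows toward the north.

000°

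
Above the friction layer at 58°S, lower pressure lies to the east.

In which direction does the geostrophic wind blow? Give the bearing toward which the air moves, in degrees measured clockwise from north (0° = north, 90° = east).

The pressure-gradient force points toward the east (bearing 090°).
Geostrophic balance: in the Southern Hemisphere the Coriolis force deflects motion to the left, so the geostrophic wind blows 90° to the left of the pressure-gradient force (low pressure on the right).
Rotating 090° by 90° counterclockwise gives 000° — the wind blows toward the north.

000°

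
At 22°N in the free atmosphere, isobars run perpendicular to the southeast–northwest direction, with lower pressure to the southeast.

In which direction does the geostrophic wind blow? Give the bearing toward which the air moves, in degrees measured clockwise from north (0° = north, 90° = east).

The pressure-gradient force points toward the southeast (bearing 135°).
Geostrophic balance: in the Northern Hemisphere the Coriolis force deflects motion to the right, so the geostrophic wind blows 90° to the right of the pressure-gradient force (low pressure on the left).
Rotating 135° by 90° clockwise gives 225° — the wind blows toward the southwest.

225°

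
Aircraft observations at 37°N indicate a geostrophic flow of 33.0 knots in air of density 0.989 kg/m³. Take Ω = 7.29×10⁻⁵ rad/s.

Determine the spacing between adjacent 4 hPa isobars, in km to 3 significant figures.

272 km

Coriolis parameter at 37°N:
f = 2Ω sin φ = 2 × 7.29×10⁻⁵ × sin 37° = 8.77×10⁻⁵ s⁻¹
Wind speed in SI: 33.0 knots = 17.0 m/s
Geostrophic balance rearranged: |∂P/∂n| = f ρ V_g
|∂P/∂n| = 8.77×10⁻⁵ × 0.989 × 17.0 = 1.47×10⁻³ Pa/m
Isobar spacing: Δn = ΔP/|∂P/∂n| = 400 Pa / 1.47×10⁻³ Pa/m = 271513 m ≈ 272 km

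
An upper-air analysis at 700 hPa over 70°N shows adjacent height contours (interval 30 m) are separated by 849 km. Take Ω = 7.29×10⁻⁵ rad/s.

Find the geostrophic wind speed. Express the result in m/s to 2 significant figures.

Coriolis parameter at 70°N:
f = 2Ω sin φ = 2 × 7.29×10⁻⁵ × sin 70° = 1.37×10⁻⁴ s⁻¹
Height gradient: |∂Z/∂n| = 30 m / 849000 m = 3.53×10⁻⁵
On a pressure surface, geostrophic balance gives V_g = (g/f)|∂Z/∂n|:
V_g = 9.81 × 3.53×10⁻⁵ / 1.37×10⁻⁴ = 2.53 m/s

2.5 m/s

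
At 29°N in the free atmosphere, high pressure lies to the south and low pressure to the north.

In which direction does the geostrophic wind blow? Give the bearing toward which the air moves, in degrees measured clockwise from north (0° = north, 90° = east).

The pressure-gradient force points toward the north (bearing 000°).
Geostrophic balance: in the Northern Hemisphere the Coriolis force deflects motion to the right, so the geostrophic wind blows 90° to the right of the pressure-gradient force (low pressure on the left).
Rotating 000° by 90° clockwise gives 090° — the wind blows toward the east.

090°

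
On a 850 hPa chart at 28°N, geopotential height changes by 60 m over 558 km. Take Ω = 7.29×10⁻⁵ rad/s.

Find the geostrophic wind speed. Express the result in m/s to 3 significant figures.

Coriolis parameter at 28°N:
f = 2Ω sin φ = 2 × 7.29×10⁻⁵ × sin 28° = 6.84×10⁻⁵ s⁻¹
Height gradient: |∂Z/∂n| = 60 m / 558000 m = 1.08×10⁻⁴
On a pressure surface, geostrophic balance gives V_g = (g/f)|∂Z/∂n|:
V_g = 9.81 × 1.08×10⁻⁴ / 6.84×10⁻⁵ = 15.4 m/s

15.4 m/s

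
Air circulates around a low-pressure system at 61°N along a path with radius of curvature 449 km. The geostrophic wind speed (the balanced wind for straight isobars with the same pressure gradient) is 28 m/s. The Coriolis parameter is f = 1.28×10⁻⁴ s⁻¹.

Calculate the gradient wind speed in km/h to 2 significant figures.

74 km/h

Around a low, centrifugal force acts outward with Coriolis, so pressure-gradient force balances both:
(1/ρ)|∂P/∂n| = fV + V²/R  →  V² + fR·V − fR·V_g = 0
With fR = 1.28×10⁻⁴ × 449×10³ m = 57.5 m/s:
V = [−fR + √((fR)² + 4 fR V_g)]/2 = [−57.5 + √(57.5² + 4×57.5×28)]/2 = 20.6 m/s
Subgeostrophic (V < V_g = 28 m/s), as expected around a low.
Converting: 20.6 m/s × 3.6 = 74 km/h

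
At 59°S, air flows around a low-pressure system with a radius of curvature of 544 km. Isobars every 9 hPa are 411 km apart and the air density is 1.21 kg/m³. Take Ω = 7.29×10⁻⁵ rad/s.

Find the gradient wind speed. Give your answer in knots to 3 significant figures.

Coriolis parameter at 59°S:
f = 2Ω sin φ = 2 × 7.29×10⁻⁵ × sin 59° = 1.25×10⁻⁴ s⁻¹
Pressure gradient: |∂P/∂n| = 900 Pa / 411000 m = 2.19×10⁻³ Pa/m
Geostrophic speed: V_g = |∂P/∂n|/(fρ) = 2.19×10⁻³/(1.25×10⁻⁴ × 1.21) = 14.5 m/s
Around a low, centrifugal force acts outward with Coriolis, so pressure-gradient force balances both:
(1/ρ)|∂P/∂n| = fV + V²/R  →  V² + fR·V − fR·V_g = 0
With fR = 1.25×10⁻⁴ × 544×10³ m = 68.0 m/s:
V = [−fR + √((fR)² + 4 fR V_g)]/2 = [−68.0 + √(68.0² + 4×68.0×14.5)]/2 = 12.3 m/s
Subgeostrophic (V < V_g = 14.5 m/s), as expected around a low.
Converting: 12.3 m/s × 1.944 = 23.8 knots

23.8 knots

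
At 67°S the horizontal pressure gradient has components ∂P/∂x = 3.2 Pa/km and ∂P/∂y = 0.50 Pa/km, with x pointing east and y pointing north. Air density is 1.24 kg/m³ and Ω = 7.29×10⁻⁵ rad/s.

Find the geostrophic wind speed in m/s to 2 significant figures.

Coriolis parameter at 67°S:
f = 2Ω sin φ = 2 × 7.29×10⁻⁵ × sin 67° = 1.34×10⁻⁴ s⁻¹
In the Southern Hemisphere f is negative: f = −1.34×10⁻⁴ s⁻¹.
Component geostrophic relations (x east, y north):
u_g = −(1/(fρ)) ∂P/∂y,  v_g = (1/(fρ)) ∂P/∂x
u_g = −(0.50×10⁻³)/(−1.34×10⁻⁴ × 1.24) = 3.00 m/s;  v_g = (3.2×10⁻³)/(−1.34×10⁻⁴ × 1.24) = −19.2 m/s
|V_g| = √(u_g² + v_g²) = 19.5 m/s

19 m/s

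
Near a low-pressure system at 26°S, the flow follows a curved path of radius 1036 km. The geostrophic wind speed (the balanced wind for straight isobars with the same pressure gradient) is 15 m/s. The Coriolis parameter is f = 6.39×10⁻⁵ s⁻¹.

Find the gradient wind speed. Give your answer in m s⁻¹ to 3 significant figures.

12.6 m s⁻¹

Around a low, centrifugal force acts outward with Coriolis, so pressure-gradient force balances both:
(1/ρ)|∂P/∂n| = fV + V²/R  →  V² + fR·V − fR·V_g = 0
With fR = 6.39×10⁻⁵ × 1036×10³ m = 66.2 m/s:
V = [−fR + √((fR)² + 4 fR V_g)]/2 = [−66.2 + √(66.2² + 4×66.2×15)]/2 = 12.6 m/s
Subgeostrophic (V < V_g = 15 m/s), as expected around a low.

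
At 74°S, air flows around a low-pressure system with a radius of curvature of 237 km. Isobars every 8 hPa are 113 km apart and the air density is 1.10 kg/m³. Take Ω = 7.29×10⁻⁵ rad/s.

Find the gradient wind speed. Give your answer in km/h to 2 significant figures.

93 km/h

Coriolis parameter at 74°S:
f = 2Ω sin φ = 2 × 7.29×10⁻⁵ × sin 74° = 1.40×10⁻⁴ s⁻¹
Pressure gradient: |∂P/∂n| = 800 Pa / 113000 m = 7.08×10⁻³ Pa/m
Geostrophic speed: V_g = |∂P/∂n|/(fρ) = 7.08×10⁻³/(1.40×10⁻⁴ × 1.10) = 45.9 m/s
Around a low, centrifugal force acts outward with Coriolis, so pressure-gradient force balances both:
(1/ρ)|∂P/∂n| = fV + V²/R  →  V² + fR·V − fR·V_g = 0
With fR = 1.40×10⁻⁴ × 237×10³ m = 33.2 m/s:
V = [−fR + √((fR)² + 4 fR V_g)]/2 = [−33.2 + √(33.2² + 4×33.2×45.9)]/2 = 25.8 m/s
Subgeostrophic (V < V_g = 45.9 m/s), as expected around a low.
Converting: 25.8 m/s × 3.6 = 93 km/h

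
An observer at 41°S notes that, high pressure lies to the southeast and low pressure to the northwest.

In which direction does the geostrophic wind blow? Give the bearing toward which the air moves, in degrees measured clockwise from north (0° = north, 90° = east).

The pressure-gradient force points toward the northwest (bearing 315°).
Geostrophic balance: in the Southern Hemisphere the Coriolis force deflects motion to the left, so the geostrophic wind blows 90° to the left of the pressure-gradient force (low pressure on the right).
Rotating 315° by 90° counterclockwise gives 225° — the wind blows toward the southwest.

225°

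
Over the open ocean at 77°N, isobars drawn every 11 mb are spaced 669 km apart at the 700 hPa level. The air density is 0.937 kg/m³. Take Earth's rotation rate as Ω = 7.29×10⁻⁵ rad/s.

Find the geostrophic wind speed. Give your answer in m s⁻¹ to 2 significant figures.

12 m s⁻¹

Coriolis parameter at 77°N:
f = 2Ω sin φ = 2 × 7.29×10⁻⁵ × sin 77° = 1.42×10⁻⁴ s⁻¹
Pressure gradient: |∂P/∂n| = 1100 Pa / 669000 m = 1.64×10⁻³ Pa/m
Geostrophic balance (pressure-gradient force = Coriolis force):
V_g = (1/(fρ)) |∂P/∂n| = 1.64×10⁻³ / (1.42×10⁻⁴ × 0.937) = 12.4 m/s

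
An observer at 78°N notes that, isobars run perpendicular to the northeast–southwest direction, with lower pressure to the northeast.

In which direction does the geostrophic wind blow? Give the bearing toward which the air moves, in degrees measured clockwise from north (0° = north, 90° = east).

The pressure-gradient force points toward the northeast (bearing 045°).
Geostrophic balance: in the Northern Hemisphere the Coriolis force deflects motion to the right, so the geostrophic wind blows 90° to the right of the pressure-gradient force (low pressure on the left).
Rotating 045° by 90° clockwise gives 135° — the wind blows toward the southeast.

135°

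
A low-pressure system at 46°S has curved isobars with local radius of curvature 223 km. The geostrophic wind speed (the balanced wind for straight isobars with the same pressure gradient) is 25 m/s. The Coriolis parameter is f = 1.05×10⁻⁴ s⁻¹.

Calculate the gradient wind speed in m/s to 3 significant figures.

15.2 m/s

Around a low, centrifugal force acts outward with Coriolis, so pressure-gradient force balances both:
(1/ρ)|∂P/∂n| = fV + V²/R  →  V² + fR·V − fR·V_g = 0
With fR = 1.05×10⁻⁴ × 223×10³ m = 23.4 m/s:
V = [−fR + √((fR)² + 4 fR V_g)]/2 = [−23.4 + √(23.4² + 4×23.4×25)]/2 = 15.2 m/s
Subgeostrophic (V < V_g = 25 m/s), as expected around a low.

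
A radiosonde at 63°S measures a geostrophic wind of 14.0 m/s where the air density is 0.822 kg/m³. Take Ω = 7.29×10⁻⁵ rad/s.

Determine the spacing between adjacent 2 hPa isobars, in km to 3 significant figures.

Coriolis parameter at 63°S:
f = 2Ω sin φ = 2 × 7.29×10⁻⁵ × sin 63° = 1.30×10⁻⁴ s⁻¹
Geostrophic balance rearranged: |∂P/∂n| = f ρ V_g
|∂P/∂n| = 1.30×10⁻⁴ × 0.822 × 14.0 = 1.49×10⁻³ Pa/m
Isobar spacing: Δn = ΔP/|∂P/∂n| = 200 Pa / 1.49×10⁻³ Pa/m = 133780 m ≈ 134 km

134 km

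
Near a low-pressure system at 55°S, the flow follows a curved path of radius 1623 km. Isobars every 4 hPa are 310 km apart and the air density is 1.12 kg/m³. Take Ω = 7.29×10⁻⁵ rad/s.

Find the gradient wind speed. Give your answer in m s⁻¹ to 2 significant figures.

9.2 m s⁻¹

Coriolis parameter at 55°S:
f = 2Ω sin φ = 2 × 7.29×10⁻⁵ × sin 55° = 1.19×10⁻⁴ s⁻¹
Pressure gradient: |∂P/∂n| = 400 Pa / 310000 m = 1.29×10⁻³ Pa/m
Geostrophic speed: V_g = |∂P/∂n|/(fρ) = 1.29×10⁻³/(1.19×10⁻⁴ × 1.12) = 9.65 m/s
Around a low, centrifugal force acts outward with Coriolis, so pressure-gradient force balances both:
(1/ρ)|∂P/∂n| = fV + V²/R  →  V² + fR·V − fR·V_g = 0
With fR = 1.19×10⁻⁴ × 1623×10³ m = 194 m/s:
V = [−fR + √((fR)² + 4 fR V_g)]/2 = [−194 + √(194² + 4×194×9.65)]/2 = 9.21 m/s
Subgeostrophic (V < V_g = 9.65 m/s), as expected around a low.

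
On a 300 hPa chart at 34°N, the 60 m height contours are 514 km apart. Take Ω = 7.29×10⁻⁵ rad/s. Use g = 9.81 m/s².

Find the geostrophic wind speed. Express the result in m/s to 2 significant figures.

14 m/s

Coriolis parameter at 34°N:
f = 2Ω sin φ = 2 × 7.29×10⁻⁵ × sin 34° = 8.15×10⁻⁵ s⁻¹
Height gradient: |∂Z/∂n| = 60 m / 514000 m = 1.17×10⁻⁴
On a pressure surface, geostrophic balance gives V_g = (g/f)|∂Z/∂n|:
V_g = 9.81 × 1.17×10⁻⁴ / 8.15×10⁻⁵ = 14.0 m/s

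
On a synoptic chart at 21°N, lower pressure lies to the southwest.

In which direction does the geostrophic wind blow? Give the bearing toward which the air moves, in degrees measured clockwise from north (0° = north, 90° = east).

The pressure-gradient force points toward the southwest (bearing 225°).
Geostrophic balance: in the Northern Hemisphere the Coriolis force deflects motion to the right, so the geostrophic wind blows 90° to the right of the pressure-gradient force (low pressure on the left).
Rotating 225° by 90° clockwise gives 315° — the wind blows toward the northwest.

315°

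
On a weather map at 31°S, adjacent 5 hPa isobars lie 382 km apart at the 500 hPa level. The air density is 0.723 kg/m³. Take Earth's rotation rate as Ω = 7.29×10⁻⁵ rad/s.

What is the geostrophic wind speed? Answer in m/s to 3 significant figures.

24.1 m/s

Coriolis parameter at 31°S:
f = 2Ω sin φ = 2 × 7.29×10⁻⁵ × sin 31° = 7.51×10⁻⁵ s⁻¹
Pressure gradient: |∂P/∂n| = 500 Pa / 382000 m = 1.31×10⁻³ Pa/m
Geostrophic balance (pressure-gradient force = Coriolis force):
V_g = (1/(fρ)) |∂P/∂n| = 1.31×10⁻³ / (7.51×10⁻⁵ × 0.723) = 24.1 m/s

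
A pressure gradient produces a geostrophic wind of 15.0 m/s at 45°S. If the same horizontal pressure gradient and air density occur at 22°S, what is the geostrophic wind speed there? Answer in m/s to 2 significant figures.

28 m/s

With the same pressure gradient and density, V_g ∝ 1/f ∝ 1/sin φ.
V₂ = V₁ · sin φ₁ / sin φ₂ = 15.0 × sin 45° / sin 22°
V₂ = 15.0 × 0.7071/0.3746 = 28 m/s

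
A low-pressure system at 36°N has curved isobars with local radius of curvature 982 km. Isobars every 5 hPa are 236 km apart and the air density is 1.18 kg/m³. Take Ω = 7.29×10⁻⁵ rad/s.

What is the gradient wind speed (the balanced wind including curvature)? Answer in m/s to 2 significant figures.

Coriolis parameter at 36°N:
f = 2Ω sin φ = 2 × 7.29×10⁻⁵ × sin 36° = 8.57×10⁻⁵ s⁻¹
Pressure gradient: |∂P/∂n| = 500 Pa / 236000 m = 2.12×10⁻³ Pa/m
Geostrophic speed: V_g = |∂P/∂n|/(fρ) = 2.12×10⁻³/(8.57×10⁻⁵ × 1.18) = 21.0 m/s
Around a low, centrifugal force acts outward with Coriolis, so pressure-gradient force balances both:
(1/ρ)|∂P/∂n| = fV + V²/R  →  V² + fR·V − fR·V_g = 0
With fR = 8.57×10⁻⁵ × 982×10³ m = 84.2 m/s:
V = [−fR + √((fR)² + 4 fR V_g)]/2 = [−84.2 + √(84.2² + 4×84.2×21)]/2 = 17.4 m/s
Subgeostrophic (V < V_g = 21 m/s), as expected around a low.

17 m/s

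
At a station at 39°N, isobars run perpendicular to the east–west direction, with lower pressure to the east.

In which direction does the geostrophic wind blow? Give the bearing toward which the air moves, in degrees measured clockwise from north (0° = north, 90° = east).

180°

The pressure-gradient force points toward the east (bearing 090°).
Geostrophic balance: in the Northern Hemisphere the Coriolis force deflects motion to the right, so the geostrophic wind blows 90° to the right of the pressure-gradient force (low pressure on the left).
Rotating 090° by 90° clockwise gives 180° — the wind blows toward the south.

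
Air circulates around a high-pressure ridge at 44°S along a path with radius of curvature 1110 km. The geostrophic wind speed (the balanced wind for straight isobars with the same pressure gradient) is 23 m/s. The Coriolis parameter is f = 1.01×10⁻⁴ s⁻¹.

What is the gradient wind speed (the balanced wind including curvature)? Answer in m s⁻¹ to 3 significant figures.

Around a high, pressure-gradient force acts outward with centrifugal, so Coriolis balances both:
fV = (1/ρ)|∂P/∂n| + V²/R  →  V² − fR·V + fR·V_g = 0
With fR = 1.01×10⁻⁴ × 1110×10³ m = 112 m/s:
V = [fR − √((fR)² − 4 fR V_g)]/2 = [112 − √(112² − 4×112×23)]/2 = 32.3 m/s
Supergeostrophic (V > V_g = 23 m/s), as expected around a high.

32.3 m s⁻¹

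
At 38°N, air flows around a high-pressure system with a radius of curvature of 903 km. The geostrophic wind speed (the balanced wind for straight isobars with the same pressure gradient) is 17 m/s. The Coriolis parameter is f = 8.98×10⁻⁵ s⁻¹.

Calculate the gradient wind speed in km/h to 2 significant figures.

87 km/h

Around a high, pressure-gradient force acts outward with centrifugal, so Coriolis balances both:
fV = (1/ρ)|∂P/∂n| + V²/R  →  V² − fR·V + fR·V_g = 0
With fR = 8.98×10⁻⁵ × 903×10³ m = 81.1 m/s:
V = [fR − √((fR)² − 4 fR V_g)]/2 = [81.1 − √(81.1² − 4×81.1×17)]/2 = 24.3 m/s
Supergeostrophic (V > V_g = 17 m/s), as expected around a high.
Converting: 24.3 m/s × 3.6 = 87 km/h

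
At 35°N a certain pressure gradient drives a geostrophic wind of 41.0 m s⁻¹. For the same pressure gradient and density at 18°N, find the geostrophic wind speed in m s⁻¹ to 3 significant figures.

76.1 m s⁻¹

With the same pressure gradient and density, V_g ∝ 1/f ∝ 1/sin φ.
V₂ = V₁ · sin φ₁ / sin φ₂ = 41.0 × sin 35° / sin 18°
V₂ = 41.0 × 0.5736/0.3090 = 76.1 m s⁻¹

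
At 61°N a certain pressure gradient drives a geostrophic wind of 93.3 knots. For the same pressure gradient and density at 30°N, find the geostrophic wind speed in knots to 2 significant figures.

With the same pressure gradient and density, V_g ∝ 1/f ∝ 1/sin φ.
V₂ = V₁ · sin φ₁ / sin φ₂ = 93.3 × sin 61° / sin 30°
V₂ = 93.3 × 0.8746/0.5000 = 160 knots

160 knots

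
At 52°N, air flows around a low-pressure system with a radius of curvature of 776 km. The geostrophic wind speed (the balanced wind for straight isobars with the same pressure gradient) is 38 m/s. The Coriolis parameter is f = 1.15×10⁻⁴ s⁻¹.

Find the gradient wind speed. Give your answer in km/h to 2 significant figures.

100 km/h

Around a low, centrifugal force acts outward with Coriolis, so pressure-gradient force balances both:
(1/ρ)|∂P/∂n| = fV + V²/R  →  V² + fR·V − fR·V_g = 0
With fR = 1.15×10⁻⁴ × 776×10³ m = 89.2 m/s:
V = [−fR + √((fR)² + 4 fR V_g)]/2 = [−89.2 + √(89.2² + 4×89.2×38)]/2 = 28.7 m/s
Subgeostrophic (V < V_g = 38 m/s), as expected around a low.
Converting: 28.7 m/s × 3.6 = 100 km/h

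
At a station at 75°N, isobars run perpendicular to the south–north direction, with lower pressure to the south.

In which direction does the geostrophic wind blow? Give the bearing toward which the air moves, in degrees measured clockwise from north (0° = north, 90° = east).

The pressure-gradient force points toward the south (bearing 180°).
Geostrophic balance: in the Northern Hemisphere the Coriolis force deflects motion to the right, so the geostrophic wind blows 90° to the right of the pressure-gradient force (low pressure on the left).
Rotating 180° by 90° clockwise gives 270° — the wind blows toward the west.

270°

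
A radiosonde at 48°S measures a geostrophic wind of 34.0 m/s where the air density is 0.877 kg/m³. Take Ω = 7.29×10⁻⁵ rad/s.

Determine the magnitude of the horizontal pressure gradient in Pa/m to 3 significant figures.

3.23×10⁻³ Pa/m

Coriolis parameter at 48°S:
f = 2Ω sin φ = 2 × 7.29×10⁻⁵ × sin 48° = 1.08×10⁻⁴ s⁻¹
Geostrophic balance rearranged: |∂P/∂n| = f ρ V_g
|∂P/∂n| = 1.08×10⁻⁴ × 0.877 × 34.0 = 3.23×10⁻³ Pa/m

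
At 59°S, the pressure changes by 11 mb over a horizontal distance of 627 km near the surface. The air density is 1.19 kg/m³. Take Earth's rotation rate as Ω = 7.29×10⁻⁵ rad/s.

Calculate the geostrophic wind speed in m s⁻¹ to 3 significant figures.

11.8 m s⁻¹

Coriolis parameter at 59°S:
f = 2Ω sin φ = 2 × 7.29×10⁻⁵ × sin 59° = 1.25×10⁻⁴ s⁻¹
Pressure gradient: |∂P/∂n| = 1100 Pa / 627000 m = 1.75×10⁻³ Pa/m
Geostrophic balance (pressure-gradient force = Coriolis force):
V_g = (1/(fρ)) |∂P/∂n| = 1.75×10⁻³ / (1.25×10⁻⁴ × 1.19) = 11.8 m/s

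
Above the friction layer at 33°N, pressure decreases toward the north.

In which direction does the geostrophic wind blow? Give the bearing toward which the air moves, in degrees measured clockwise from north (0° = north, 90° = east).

090°

The pressure-gradient force points toward the north (bearing 000°).
Geostrophic balance: in the Northern Hemisphere the Coriolis force deflects motion to the right, so the geostrophic wind blows 90° to the right of the pressure-gradient force (low pressure on the left).
Rotating 000° by 90° clockwise gives 090° — the wind blows toward the east.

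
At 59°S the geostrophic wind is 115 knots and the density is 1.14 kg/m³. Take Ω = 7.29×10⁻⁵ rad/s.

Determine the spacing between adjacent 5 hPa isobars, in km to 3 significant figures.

59.3 km

Coriolis parameter at 59°S:
f = 2Ω sin φ = 2 × 7.29×10⁻⁵ × sin 59° = 1.25×10⁻⁴ s⁻¹
Wind speed in SI: 115 knots = 59.2 m/s
Geostrophic balance rearranged: |∂P/∂n| = f ρ V_g
|∂P/∂n| = 1.25×10⁻⁴ × 1.14 × 59.2 = 8.43×10⁻³ Pa/m
Isobar spacing: Δn = ΔP/|∂P/∂n| = 500 Pa / 8.43×10⁻³ Pa/m = 59321 m ≈ 59.3 km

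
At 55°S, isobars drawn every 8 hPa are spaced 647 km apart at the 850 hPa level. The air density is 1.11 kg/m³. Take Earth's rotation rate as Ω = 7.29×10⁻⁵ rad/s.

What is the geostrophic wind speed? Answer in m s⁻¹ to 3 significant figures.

9.33 m s⁻¹

Coriolis parameter at 55°S:
f = 2Ω sin φ = 2 × 7.29×10⁻⁵ × sin 55° = 1.19×10⁻⁴ s⁻¹
Pressure gradient: |∂P/∂n| = 800 Pa / 647000 m = 1.24×10⁻³ Pa/m
Geostrophic balance (pressure-gradient force = Coriolis force):
V_g = (1/(fρ)) |∂P/∂n| = 1.24×10⁻³ / (1.19×10⁻⁴ × 1.11) = 9.33 m/s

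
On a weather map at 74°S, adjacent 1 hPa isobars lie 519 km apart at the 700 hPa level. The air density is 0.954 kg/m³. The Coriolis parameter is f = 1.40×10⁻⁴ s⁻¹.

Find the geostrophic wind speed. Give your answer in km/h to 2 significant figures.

Pressure gradient: |∂P/∂n| = 100 Pa / 519000 m = 1.93×10⁻⁴ Pa/m
Geostrophic balance (pressure-gradient force = Coriolis force):
V_g = (1/(fρ)) |∂P/∂n| = 1.93×10⁻⁴ / (1.40×10⁻⁴ × 0.954) = 1.44 m/s
Converting: 1.44 m/s × 3.6 = 5.2 km/h

5.2 km/h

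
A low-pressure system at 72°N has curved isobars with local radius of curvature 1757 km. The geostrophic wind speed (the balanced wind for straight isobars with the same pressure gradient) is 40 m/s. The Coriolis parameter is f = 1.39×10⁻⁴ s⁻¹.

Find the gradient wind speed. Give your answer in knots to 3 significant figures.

68.0 knots

Around a low, centrifugal force acts outward with Coriolis, so pressure-gradient force balances both:
(1/ρ)|∂P/∂n| = fV + V²/R  →  V² + fR·V − fR·V_g = 0
With fR = 1.39×10⁻⁴ × 1757×10³ m = 244 m/s:
V = [−fR + √((fR)² + 4 fR V_g)]/2 = [−244 + √(244² + 4×244×40)]/2 = 35 m/s
Subgeostrophic (V < V_g = 40 m/s), as expected around a low.
Converting: 35 m/s × 1.944 = 68.0 knots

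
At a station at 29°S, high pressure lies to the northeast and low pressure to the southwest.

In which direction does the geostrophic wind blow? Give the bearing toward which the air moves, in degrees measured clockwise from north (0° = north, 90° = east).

The pressure-gradient force points toward the southwest (bearing 225°).
Geostrophic balance: in the Southern Hemisphere the Coriolis force deflects motion to the left, so the geostrophic wind blows 90° to the left of the pressure-gradient force (low pressure on the right).
Rotating 225° by 90° counterclockwise gives 135° — the wind blows toward the southeast.

135°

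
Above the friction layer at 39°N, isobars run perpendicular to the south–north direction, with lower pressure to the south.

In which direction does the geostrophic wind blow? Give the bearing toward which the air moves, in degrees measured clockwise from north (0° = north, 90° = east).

270°

The pressure-gradient force points toward the south (bearing 180°).
Geostrophic balance: in the Northern Hemisphere the Coriolis force deflects motion to the right, so the geostrophic wind blows 90° to the right of the pressure-gradient force (low pressure on the left).
Rotating 180° by 90° clockwise gives 270° — the wind blows toward the west.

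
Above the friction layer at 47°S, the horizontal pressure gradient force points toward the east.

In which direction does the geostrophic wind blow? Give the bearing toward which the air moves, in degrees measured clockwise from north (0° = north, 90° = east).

The pressure-gradient force points toward the east (bearing 090°).
Geostrophic balance: in the Southern Hemisphere the Coriolis force deflects motion to the left, so the geostrophic wind blows 90° to the left of the pressure-gradient force (low pressure on the right).
Rotating 090° by 90° counterclockwise gives 000° — the wind blows toward the north.

000°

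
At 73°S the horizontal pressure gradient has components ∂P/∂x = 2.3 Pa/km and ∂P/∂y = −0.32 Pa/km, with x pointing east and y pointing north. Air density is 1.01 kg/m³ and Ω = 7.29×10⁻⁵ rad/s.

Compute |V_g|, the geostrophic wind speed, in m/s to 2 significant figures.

16 m/s

Coriolis parameter at 73°S:
f = 2Ω sin φ = 2 × 7.29×10⁻⁵ × sin 73° = 1.39×10⁻⁴ s⁻¹
In the Southern Hemisphere f is negative: f = −1.39×10⁻⁴ s⁻¹.
Component geostrophic relations (x east, y north):
u_g = −(1/(fρ)) ∂P/∂y,  v_g = (1/(fρ)) ∂P/∂x
u_g = −(−0.32×10⁻³)/(−1.39×10⁻⁴ × 1.01) = −2.27 m/s;  v_g = (2.3×10⁻³)/(−1.39×10⁻⁴ × 1.01) = −16.3 m/s
|V_g| = √(u_g² + v_g²) = 16.5 m/s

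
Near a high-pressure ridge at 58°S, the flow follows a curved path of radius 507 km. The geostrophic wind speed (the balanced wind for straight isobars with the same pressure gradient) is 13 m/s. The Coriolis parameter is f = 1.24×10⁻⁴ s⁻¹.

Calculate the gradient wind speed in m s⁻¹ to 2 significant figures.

18 m s⁻¹

Around a high, pressure-gradient force acts outward with centrifugal, so Coriolis balances both:
fV = (1/ρ)|∂P/∂n| + V²/R  →  V² − fR·V + fR·V_g = 0
With fR = 1.24×10⁻⁴ × 507×10³ m = 62.9 m/s:
V = [fR − √((fR)² − 4 fR V_g)]/2 = [62.9 − √(62.9² − 4×62.9×13)]/2 = 18.4 m/s
Supergeostrophic (V > V_g = 13 m/s), as expected around a high.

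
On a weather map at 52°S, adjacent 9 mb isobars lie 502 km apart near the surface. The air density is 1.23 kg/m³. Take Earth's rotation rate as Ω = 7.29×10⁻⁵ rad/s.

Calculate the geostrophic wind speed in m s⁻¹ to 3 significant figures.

12.7 m s⁻¹

Coriolis parameter at 52°S:
f = 2Ω sin φ = 2 × 7.29×10⁻⁵ × sin 52° = 1.15×10⁻⁴ s⁻¹
Pressure gradient: |∂P/∂n| = 900 Pa / 502000 m = 1.79×10⁻³ Pa/m
Geostrophic balance (pressure-gradient force = Coriolis force):
V_g = (1/(fρ)) |∂P/∂n| = 1.79×10⁻³ / (1.15×10⁻⁴ × 1.23) = 12.7 m/s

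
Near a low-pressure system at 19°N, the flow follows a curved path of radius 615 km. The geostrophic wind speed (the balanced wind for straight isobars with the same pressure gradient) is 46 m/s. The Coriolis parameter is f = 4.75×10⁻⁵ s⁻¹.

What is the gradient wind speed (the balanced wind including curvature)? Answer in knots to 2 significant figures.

Around a low, centrifugal force acts outward with Coriolis, so pressure-gradient force balances both:
(1/ρ)|∂P/∂n| = fV + V²/R  →  V² + fR·V − fR·V_g = 0
With fR = 4.75×10⁻⁵ × 615×10³ m = 29.2 m/s:
V = [−fR + √((fR)² + 4 fR V_g)]/2 = [−29.2 + √(29.2² + 4×29.2×46)]/2 = 24.9 m/s
Subgeostrophic (V < V_g = 46 m/s), as expected around a low.
Converting: 24.9 m/s × 1.944 = 48 knots

48 knots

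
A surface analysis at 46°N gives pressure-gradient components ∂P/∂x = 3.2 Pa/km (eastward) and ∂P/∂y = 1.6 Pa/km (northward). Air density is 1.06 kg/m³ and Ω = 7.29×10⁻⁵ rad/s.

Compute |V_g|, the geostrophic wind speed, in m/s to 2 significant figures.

Coriolis parameter at 46°N:
f = 2Ω sin φ = 2 × 7.29×10⁻⁵ × sin 46° = 1.05×10⁻⁴ s⁻¹
Component geostrophic relations (x east, y north):
u_g = −(1/(fρ)) ∂P/∂y,  v_g = (1/(fρ)) ∂P/∂x
u_g = −(1.6×10⁻³)/(1.05×10⁻⁴ × 1.06) = −14.4 m/s;  v_g = (3.2×10⁻³)/(1.05×10⁻⁴ × 1.06) = 28.8 m/s
|V_g| = √(u_g² + v_g²) = 32.2 m/s

32 m/s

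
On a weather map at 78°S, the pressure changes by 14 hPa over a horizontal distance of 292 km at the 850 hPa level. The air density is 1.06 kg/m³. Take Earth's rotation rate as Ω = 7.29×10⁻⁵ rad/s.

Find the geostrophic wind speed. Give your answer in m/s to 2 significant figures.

Coriolis parameter at 78°S:
f = 2Ω sin φ = 2 × 7.29×10⁻⁵ × sin 78° = 1.43×10⁻⁴ s⁻¹
Pressure gradient: |∂P/∂n| = 1400 Pa / 292000 m = 4.79×10⁻³ Pa/m
Geostrophic balance (pressure-gradient force = Coriolis force):
V_g = (1/(fρ)) |∂P/∂n| = 4.79×10⁻³ / (1.43×10⁻⁴ × 1.06) = 31.7 m/s

32 m/s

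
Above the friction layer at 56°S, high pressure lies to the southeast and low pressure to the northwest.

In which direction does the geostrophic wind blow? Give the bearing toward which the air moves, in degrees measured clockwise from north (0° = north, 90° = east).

225°

The pressure-gradient force points toward the northwest (bearing 315°).
Geostrophic balance: in the Southern Hemisphere the Coriolis force deflects motion to the left, so the geostrophic wind blows 90° to the left of the pressure-gradient force (low pressure on the right).
Rotating 315° by 90° counterclockwise gives 225° — the wind blows toward the southwest.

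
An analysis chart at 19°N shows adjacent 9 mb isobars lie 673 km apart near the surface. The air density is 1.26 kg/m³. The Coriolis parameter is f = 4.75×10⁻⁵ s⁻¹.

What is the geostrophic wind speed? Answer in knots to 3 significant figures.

43.4 knots

Pressure gradient: |∂P/∂n| = 900 Pa / 673000 m = 1.34×10⁻³ Pa/m
Geostrophic balance (pressure-gradient force = Coriolis force):
V_g = (1/(fρ)) |∂P/∂n| = 1.34×10⁻³ / (4.75×10⁻⁵ × 1.26) = 22.3 m/s
Converting: 22.3 m/s × 1.944 = 43.4 knots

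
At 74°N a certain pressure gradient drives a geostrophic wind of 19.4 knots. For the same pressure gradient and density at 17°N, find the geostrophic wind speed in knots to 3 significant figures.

63.8 knots

With the same pressure gradient and density, V_g ∝ 1/f ∝ 1/sin φ.
V₂ = V₁ · sin φ₁ / sin φ₂ = 19.4 × sin 74° / sin 17°
V₂ = 19.4 × 0.9613/0.2924 = 63.8 knots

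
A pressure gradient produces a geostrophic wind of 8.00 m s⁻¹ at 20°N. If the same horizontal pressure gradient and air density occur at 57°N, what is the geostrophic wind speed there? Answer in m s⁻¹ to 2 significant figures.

3.3 m s⁻¹

With the same pressure gradient and density, V_g ∝ 1/f ∝ 1/sin φ.
V₂ = V₁ · sin φ₁ / sin φ₂ = 8.00 × sin 20° / sin 57°
V₂ = 8.00 × 0.3420/0.8387 = 3.3 m s⁻¹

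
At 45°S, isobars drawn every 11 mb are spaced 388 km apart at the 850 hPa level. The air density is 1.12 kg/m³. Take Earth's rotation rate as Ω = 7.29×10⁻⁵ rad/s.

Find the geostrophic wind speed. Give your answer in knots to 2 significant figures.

48 knots

Coriolis parameter at 45°S:
f = 2Ω sin φ = 2 × 7.29×10⁻⁵ × sin 45° = 1.03×10⁻⁴ s⁻¹
Pressure gradient: |∂P/∂n| = 1100 Pa / 388000 m = 2.84×10⁻³ Pa/m
Geostrophic balance (pressure-gradient force = Coriolis force):
V_g = (1/(fρ)) |∂P/∂n| = 2.84×10⁻³ / (1.03×10⁻⁴ × 1.12) = 24.6 m/s
Converting: 24.6 m/s × 1.944 = 48 knots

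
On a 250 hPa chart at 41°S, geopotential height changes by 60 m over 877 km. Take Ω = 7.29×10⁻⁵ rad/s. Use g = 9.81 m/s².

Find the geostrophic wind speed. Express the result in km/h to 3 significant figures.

Coriolis parameter at 41°S:
f = 2Ω sin φ = 2 × 7.29×10⁻⁵ × sin 41° = 9.57×10⁻⁵ s⁻¹
Height gradient: |∂Z/∂n| = 60 m / 877000 m = 6.84×10⁻⁵
On a pressure surface, geostrophic balance gives V_g = (g/f)|∂Z/∂n|:
V_g = 9.81 × 6.84×10⁻⁵ / 9.57×10⁻⁵ = 7.02 m/s
Converting: 7.02 m/s × 3.6 = 25.3 km/h

25.3 km/h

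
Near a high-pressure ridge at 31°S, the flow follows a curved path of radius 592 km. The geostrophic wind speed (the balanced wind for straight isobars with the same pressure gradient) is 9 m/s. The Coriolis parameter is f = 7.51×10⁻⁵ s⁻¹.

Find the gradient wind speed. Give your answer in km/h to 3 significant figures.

45.1 km/h

Around a high, pressure-gradient force acts outward with centrifugal, so Coriolis balances both:
fV = (1/ρ)|∂P/∂n| + V²/R  →  V² − fR·V + fR·V_g = 0
With fR = 7.51×10⁻⁵ × 592×10³ m = 44.5 m/s:
V = [fR − √((fR)² − 4 fR V_g)]/2 = [44.5 − √(44.5² − 4×44.5×9)]/2 = 12.5 m/s
Supergeostrophic (V > V_g = 9 m/s), as expected around a high.
Converting: 12.5 m/s × 3.6 = 45.1 km/h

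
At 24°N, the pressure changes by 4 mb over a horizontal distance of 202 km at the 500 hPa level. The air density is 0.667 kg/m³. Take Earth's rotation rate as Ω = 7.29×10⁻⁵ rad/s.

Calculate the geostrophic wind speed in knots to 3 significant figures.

Coriolis parameter at 24°N:
f = 2Ω sin φ = 2 × 7.29×10⁻⁵ × sin 24° = 5.93×10⁻⁵ s⁻¹
Pressure gradient: |∂P/∂n| = 400 Pa / 202000 m = 1.98×10⁻³ Pa/m
Geostrophic balance (pressure-gradient force = Coriolis force):
V_g = (1/(fρ)) |∂P/∂n| = 1.98×10⁻³ / (5.93×10⁻⁵ × 0.667) = 50.1 m/s
Converting: 50.1 m/s × 1.944 = 97.3 knots

97.3 knots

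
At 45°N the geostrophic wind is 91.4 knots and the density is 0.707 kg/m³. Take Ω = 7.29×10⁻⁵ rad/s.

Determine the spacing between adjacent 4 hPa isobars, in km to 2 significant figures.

Coriolis parameter at 45°N:
f = 2Ω sin φ = 2 × 7.29×10⁻⁵ × sin 45° = 1.03×10⁻⁴ s⁻¹
Wind speed in SI: 91.4 knots = 47.0 m/s
Geostrophic balance rearranged: |∂P/∂n| = f ρ V_g
|∂P/∂n| = 1.03×10⁻⁴ × 0.707 × 47.0 = 3.43×10⁻³ Pa/m
Isobar spacing: Δn = ΔP/|∂P/∂n| = 400 Pa / 3.43×10⁻³ Pa/m = 116712 m ≈ 120 km

120 km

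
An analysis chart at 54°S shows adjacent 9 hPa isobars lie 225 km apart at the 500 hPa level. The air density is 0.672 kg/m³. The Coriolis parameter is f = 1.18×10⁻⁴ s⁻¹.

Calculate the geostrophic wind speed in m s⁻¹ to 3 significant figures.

Pressure gradient: |∂P/∂n| = 900 Pa / 225000 m = 4.00×10⁻³ Pa/m
Geostrophic balance (pressure-gradient force = Coriolis force):
V_g = (1/(fρ)) |∂P/∂n| = 4.00×10⁻³ / (1.18×10⁻⁴ × 0.672) = 50.4 m/s

50.4 m s⁻¹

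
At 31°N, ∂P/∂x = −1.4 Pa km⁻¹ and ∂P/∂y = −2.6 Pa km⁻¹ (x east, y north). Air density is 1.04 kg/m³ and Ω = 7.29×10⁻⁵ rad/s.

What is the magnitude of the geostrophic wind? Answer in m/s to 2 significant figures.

Coriolis parameter at 31°N:
f = 2Ω sin φ = 2 × 7.29×10⁻⁵ × sin 31° = 7.51×10⁻⁵ s⁻¹
Component geostrophic relations (x east, y north):
u_g = −(1/(fρ)) ∂P/∂y,  v_g = (1/(fρ)) ∂P/∂x
u_g = −(−2.6×10⁻³)/(7.51×10⁻⁵ × 1.04) = 33.3 m/s;  v_g = (−1.4×10⁻³)/(7.51×10⁻⁵ × 1.04) = −17.9 m/s
|V_g| = √(u_g² + v_g²) = 37.8 m/s

38 m/s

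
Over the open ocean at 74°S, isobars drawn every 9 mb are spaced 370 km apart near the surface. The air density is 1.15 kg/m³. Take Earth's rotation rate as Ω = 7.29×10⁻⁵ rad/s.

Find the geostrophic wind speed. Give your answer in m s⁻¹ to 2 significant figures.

15 m s⁻¹

Coriolis parameter at 74°S:
f = 2Ω sin φ = 2 × 7.29×10⁻⁵ × sin 74° = 1.40×10⁻⁴ s⁻¹
Pressure gradient: |∂P/∂n| = 900 Pa / 370000 m = 2.43×10⁻³ Pa/m
Geostrophic balance (pressure-gradient force = Coriolis force):
V_g = (1/(fρ)) |∂P/∂n| = 2.43×10⁻³ / (1.40×10⁻⁴ × 1.15) = 15.1 m/s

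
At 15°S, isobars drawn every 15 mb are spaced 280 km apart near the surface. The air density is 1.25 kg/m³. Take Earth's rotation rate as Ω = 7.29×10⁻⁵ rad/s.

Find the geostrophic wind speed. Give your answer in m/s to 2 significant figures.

110 m/s

Coriolis parameter at 15°S:
f = 2Ω sin φ = 2 × 7.29×10⁻⁵ × sin 15° = 3.77×10⁻⁵ s⁻¹
Pressure gradient: |∂P/∂n| = 1500 Pa / 280000 m = 5.36×10⁻³ Pa/m
Geostrophic balance (pressure-gradient force = Coriolis force):
V_g = (1/(fρ)) |∂P/∂n| = 5.36×10⁻³ / (3.77×10⁻⁵ × 1.25) = 114 m/s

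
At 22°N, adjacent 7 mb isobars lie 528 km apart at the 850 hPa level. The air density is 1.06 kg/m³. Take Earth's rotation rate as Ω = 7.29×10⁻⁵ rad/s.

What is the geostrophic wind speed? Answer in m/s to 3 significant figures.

22.9 m/s

Coriolis parameter at 22°N:
f = 2Ω sin φ = 2 × 7.29×10⁻⁵ × sin 22° = 5.46×10⁻⁵ s⁻¹
Pressure gradient: |∂P/∂n| = 700 Pa / 528000 m = 1.33×10⁻³ Pa/m
Geostrophic balance (pressure-gradient force = Coriolis force):
V_g = (1/(fρ)) |∂P/∂n| = 1.33×10⁻³ / (5.46×10⁻⁵ × 1.06) = 22.9 m/s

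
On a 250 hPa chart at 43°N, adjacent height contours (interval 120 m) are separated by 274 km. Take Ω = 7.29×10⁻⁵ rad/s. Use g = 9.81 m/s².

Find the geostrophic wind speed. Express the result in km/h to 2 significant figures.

160 km/h

Coriolis parameter at 43°N:
f = 2Ω sin φ = 2 × 7.29×10⁻⁵ × sin 43° = 9.94×10⁻⁵ s⁻¹
Height gradient: |∂Z/∂n| = 120 m / 274000 m = 4.38×10⁻⁴
On a pressure surface, geostrophic balance gives V_g = (g/f)|∂Z/∂n|:
V_g = 9.81 × 4.38×10⁻⁴ / 9.94×10⁻⁵ = 43.2 m/s
Converting: 43.2 m/s × 3.6 = 160 km/h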